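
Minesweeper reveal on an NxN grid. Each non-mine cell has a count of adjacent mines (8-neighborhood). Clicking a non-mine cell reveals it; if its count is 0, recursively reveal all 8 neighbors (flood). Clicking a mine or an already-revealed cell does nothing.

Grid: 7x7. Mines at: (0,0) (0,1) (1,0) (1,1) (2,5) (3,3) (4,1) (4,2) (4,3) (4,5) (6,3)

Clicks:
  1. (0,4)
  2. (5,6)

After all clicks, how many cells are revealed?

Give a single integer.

Answer: 14

Derivation:
Click 1 (0,4) count=0: revealed 13 new [(0,2) (0,3) (0,4) (0,5) (0,6) (1,2) (1,3) (1,4) (1,5) (1,6) (2,2) (2,3) (2,4)] -> total=13
Click 2 (5,6) count=1: revealed 1 new [(5,6)] -> total=14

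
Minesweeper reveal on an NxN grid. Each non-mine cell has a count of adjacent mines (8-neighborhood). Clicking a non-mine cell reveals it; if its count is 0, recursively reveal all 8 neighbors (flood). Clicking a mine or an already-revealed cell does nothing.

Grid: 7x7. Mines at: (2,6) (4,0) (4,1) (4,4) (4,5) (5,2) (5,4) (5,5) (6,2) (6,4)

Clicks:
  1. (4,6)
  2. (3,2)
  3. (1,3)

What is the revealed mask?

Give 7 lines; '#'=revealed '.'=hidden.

Answer: #######
#######
######.
######.
......#
.......
.......

Derivation:
Click 1 (4,6) count=2: revealed 1 new [(4,6)] -> total=1
Click 2 (3,2) count=1: revealed 1 new [(3,2)] -> total=2
Click 3 (1,3) count=0: revealed 25 new [(0,0) (0,1) (0,2) (0,3) (0,4) (0,5) (0,6) (1,0) (1,1) (1,2) (1,3) (1,4) (1,5) (1,6) (2,0) (2,1) (2,2) (2,3) (2,4) (2,5) (3,0) (3,1) (3,3) (3,4) (3,5)] -> total=27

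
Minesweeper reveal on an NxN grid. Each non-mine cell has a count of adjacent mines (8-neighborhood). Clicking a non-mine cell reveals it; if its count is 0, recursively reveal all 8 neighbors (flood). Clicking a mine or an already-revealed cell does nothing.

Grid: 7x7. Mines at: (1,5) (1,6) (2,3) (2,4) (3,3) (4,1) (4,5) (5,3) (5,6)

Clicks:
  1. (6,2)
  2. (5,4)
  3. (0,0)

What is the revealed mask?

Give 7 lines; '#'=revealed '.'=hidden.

Click 1 (6,2) count=1: revealed 1 new [(6,2)] -> total=1
Click 2 (5,4) count=2: revealed 1 new [(5,4)] -> total=2
Click 3 (0,0) count=0: revealed 16 new [(0,0) (0,1) (0,2) (0,3) (0,4) (1,0) (1,1) (1,2) (1,3) (1,4) (2,0) (2,1) (2,2) (3,0) (3,1) (3,2)] -> total=18

Answer: #####..
#####..
###....
###....
.......
....#..
..#....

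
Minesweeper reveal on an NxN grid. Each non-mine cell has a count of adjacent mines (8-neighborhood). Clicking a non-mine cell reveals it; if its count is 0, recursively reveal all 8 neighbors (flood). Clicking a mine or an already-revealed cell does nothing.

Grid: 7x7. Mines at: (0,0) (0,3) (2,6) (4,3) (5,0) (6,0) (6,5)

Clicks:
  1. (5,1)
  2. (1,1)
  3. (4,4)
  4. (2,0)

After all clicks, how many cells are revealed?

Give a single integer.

Answer: 23

Derivation:
Click 1 (5,1) count=2: revealed 1 new [(5,1)] -> total=1
Click 2 (1,1) count=1: revealed 1 new [(1,1)] -> total=2
Click 3 (4,4) count=1: revealed 1 new [(4,4)] -> total=3
Click 4 (2,0) count=0: revealed 20 new [(1,0) (1,2) (1,3) (1,4) (1,5) (2,0) (2,1) (2,2) (2,3) (2,4) (2,5) (3,0) (3,1) (3,2) (3,3) (3,4) (3,5) (4,0) (4,1) (4,2)] -> total=23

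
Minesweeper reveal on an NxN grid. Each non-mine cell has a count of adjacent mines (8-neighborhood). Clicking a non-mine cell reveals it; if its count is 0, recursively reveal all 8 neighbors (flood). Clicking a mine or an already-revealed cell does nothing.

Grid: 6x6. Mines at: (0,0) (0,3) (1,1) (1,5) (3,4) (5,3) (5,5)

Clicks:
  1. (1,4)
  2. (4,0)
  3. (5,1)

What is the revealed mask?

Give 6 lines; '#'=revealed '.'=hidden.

Answer: ......
....#.
####..
####..
####..
###...

Derivation:
Click 1 (1,4) count=2: revealed 1 new [(1,4)] -> total=1
Click 2 (4,0) count=0: revealed 15 new [(2,0) (2,1) (2,2) (2,3) (3,0) (3,1) (3,2) (3,3) (4,0) (4,1) (4,2) (4,3) (5,0) (5,1) (5,2)] -> total=16
Click 3 (5,1) count=0: revealed 0 new [(none)] -> total=16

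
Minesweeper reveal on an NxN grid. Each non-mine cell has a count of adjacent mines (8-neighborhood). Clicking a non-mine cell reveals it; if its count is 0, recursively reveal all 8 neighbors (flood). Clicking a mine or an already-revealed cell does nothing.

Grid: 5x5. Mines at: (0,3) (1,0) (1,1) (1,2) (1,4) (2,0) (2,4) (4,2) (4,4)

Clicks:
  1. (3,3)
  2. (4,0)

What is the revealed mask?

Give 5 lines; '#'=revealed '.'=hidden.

Answer: .....
.....
.....
##.#.
##...

Derivation:
Click 1 (3,3) count=3: revealed 1 new [(3,3)] -> total=1
Click 2 (4,0) count=0: revealed 4 new [(3,0) (3,1) (4,0) (4,1)] -> total=5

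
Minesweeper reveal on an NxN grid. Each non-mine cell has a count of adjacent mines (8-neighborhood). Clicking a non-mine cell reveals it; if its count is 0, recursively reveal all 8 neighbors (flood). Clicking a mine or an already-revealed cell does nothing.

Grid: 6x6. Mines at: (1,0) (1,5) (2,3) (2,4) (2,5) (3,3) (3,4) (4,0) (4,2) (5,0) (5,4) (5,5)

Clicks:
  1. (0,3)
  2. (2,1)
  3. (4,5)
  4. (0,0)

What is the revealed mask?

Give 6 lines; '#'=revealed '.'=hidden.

Click 1 (0,3) count=0: revealed 8 new [(0,1) (0,2) (0,3) (0,4) (1,1) (1,2) (1,3) (1,4)] -> total=8
Click 2 (2,1) count=1: revealed 1 new [(2,1)] -> total=9
Click 3 (4,5) count=3: revealed 1 new [(4,5)] -> total=10
Click 4 (0,0) count=1: revealed 1 new [(0,0)] -> total=11

Answer: #####.
.####.
.#....
......
.....#
......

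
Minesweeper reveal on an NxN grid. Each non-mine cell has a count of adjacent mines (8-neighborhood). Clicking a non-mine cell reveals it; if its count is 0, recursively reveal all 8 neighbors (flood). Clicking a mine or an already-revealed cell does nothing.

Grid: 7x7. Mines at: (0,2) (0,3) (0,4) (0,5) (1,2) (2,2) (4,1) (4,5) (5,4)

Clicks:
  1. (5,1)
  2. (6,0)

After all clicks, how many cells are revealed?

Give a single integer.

Click 1 (5,1) count=1: revealed 1 new [(5,1)] -> total=1
Click 2 (6,0) count=0: revealed 7 new [(5,0) (5,2) (5,3) (6,0) (6,1) (6,2) (6,3)] -> total=8

Answer: 8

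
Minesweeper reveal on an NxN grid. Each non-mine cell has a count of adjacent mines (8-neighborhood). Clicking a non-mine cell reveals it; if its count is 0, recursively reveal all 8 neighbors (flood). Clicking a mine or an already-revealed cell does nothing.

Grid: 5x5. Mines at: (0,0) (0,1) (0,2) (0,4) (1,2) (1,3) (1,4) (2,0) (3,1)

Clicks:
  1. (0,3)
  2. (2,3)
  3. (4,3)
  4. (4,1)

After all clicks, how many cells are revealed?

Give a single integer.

Click 1 (0,3) count=5: revealed 1 new [(0,3)] -> total=1
Click 2 (2,3) count=3: revealed 1 new [(2,3)] -> total=2
Click 3 (4,3) count=0: revealed 8 new [(2,2) (2,4) (3,2) (3,3) (3,4) (4,2) (4,3) (4,4)] -> total=10
Click 4 (4,1) count=1: revealed 1 new [(4,1)] -> total=11

Answer: 11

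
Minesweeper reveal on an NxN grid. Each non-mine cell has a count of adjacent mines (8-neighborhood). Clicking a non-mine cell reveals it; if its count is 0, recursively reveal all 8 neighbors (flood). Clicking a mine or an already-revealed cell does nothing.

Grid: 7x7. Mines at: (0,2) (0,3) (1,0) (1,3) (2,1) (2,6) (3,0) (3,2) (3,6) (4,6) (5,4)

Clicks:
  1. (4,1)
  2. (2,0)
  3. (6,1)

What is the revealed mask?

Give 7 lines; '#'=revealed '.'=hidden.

Click 1 (4,1) count=2: revealed 1 new [(4,1)] -> total=1
Click 2 (2,0) count=3: revealed 1 new [(2,0)] -> total=2
Click 3 (6,1) count=0: revealed 11 new [(4,0) (4,2) (4,3) (5,0) (5,1) (5,2) (5,3) (6,0) (6,1) (6,2) (6,3)] -> total=13

Answer: .......
.......
#......
.......
####...
####...
####...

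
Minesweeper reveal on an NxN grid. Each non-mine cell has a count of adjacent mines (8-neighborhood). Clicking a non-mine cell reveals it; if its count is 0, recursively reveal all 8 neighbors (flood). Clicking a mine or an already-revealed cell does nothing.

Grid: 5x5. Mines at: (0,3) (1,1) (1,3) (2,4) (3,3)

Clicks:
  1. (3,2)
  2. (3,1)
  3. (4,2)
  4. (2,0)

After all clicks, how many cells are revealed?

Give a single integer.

Click 1 (3,2) count=1: revealed 1 new [(3,2)] -> total=1
Click 2 (3,1) count=0: revealed 8 new [(2,0) (2,1) (2,2) (3,0) (3,1) (4,0) (4,1) (4,2)] -> total=9
Click 3 (4,2) count=1: revealed 0 new [(none)] -> total=9
Click 4 (2,0) count=1: revealed 0 new [(none)] -> total=9

Answer: 9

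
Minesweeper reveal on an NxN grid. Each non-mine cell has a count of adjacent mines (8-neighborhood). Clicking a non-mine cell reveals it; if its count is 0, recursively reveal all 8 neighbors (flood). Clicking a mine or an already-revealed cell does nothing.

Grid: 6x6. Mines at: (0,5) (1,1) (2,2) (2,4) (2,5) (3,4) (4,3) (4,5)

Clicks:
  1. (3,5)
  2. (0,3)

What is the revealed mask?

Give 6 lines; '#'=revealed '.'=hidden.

Click 1 (3,5) count=4: revealed 1 new [(3,5)] -> total=1
Click 2 (0,3) count=0: revealed 6 new [(0,2) (0,3) (0,4) (1,2) (1,3) (1,4)] -> total=7

Answer: ..###.
..###.
......
.....#
......
......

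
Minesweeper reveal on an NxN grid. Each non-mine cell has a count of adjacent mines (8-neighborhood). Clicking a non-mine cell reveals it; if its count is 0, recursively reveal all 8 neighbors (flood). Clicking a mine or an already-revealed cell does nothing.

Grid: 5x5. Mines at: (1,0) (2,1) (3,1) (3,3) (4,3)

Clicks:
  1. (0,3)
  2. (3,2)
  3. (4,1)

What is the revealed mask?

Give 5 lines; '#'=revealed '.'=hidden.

Click 1 (0,3) count=0: revealed 11 new [(0,1) (0,2) (0,3) (0,4) (1,1) (1,2) (1,3) (1,4) (2,2) (2,3) (2,4)] -> total=11
Click 2 (3,2) count=4: revealed 1 new [(3,2)] -> total=12
Click 3 (4,1) count=1: revealed 1 new [(4,1)] -> total=13

Answer: .####
.####
..###
..#..
.#...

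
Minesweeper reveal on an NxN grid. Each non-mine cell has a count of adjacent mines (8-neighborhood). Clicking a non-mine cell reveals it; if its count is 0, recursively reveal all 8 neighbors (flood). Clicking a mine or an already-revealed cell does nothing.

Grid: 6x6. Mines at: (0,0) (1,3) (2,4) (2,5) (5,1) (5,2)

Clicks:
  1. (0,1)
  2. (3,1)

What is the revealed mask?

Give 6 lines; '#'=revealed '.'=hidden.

Click 1 (0,1) count=1: revealed 1 new [(0,1)] -> total=1
Click 2 (3,1) count=0: revealed 15 new [(1,0) (1,1) (1,2) (2,0) (2,1) (2,2) (2,3) (3,0) (3,1) (3,2) (3,3) (4,0) (4,1) (4,2) (4,3)] -> total=16

Answer: .#....
###...
####..
####..
####..
......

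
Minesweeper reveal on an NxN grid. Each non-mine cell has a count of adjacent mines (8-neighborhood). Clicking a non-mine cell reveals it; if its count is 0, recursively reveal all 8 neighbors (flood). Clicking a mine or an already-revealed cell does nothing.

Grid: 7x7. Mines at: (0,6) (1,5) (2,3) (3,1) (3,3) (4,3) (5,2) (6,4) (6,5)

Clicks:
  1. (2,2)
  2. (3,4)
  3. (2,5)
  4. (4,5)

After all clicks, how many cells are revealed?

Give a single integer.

Click 1 (2,2) count=3: revealed 1 new [(2,2)] -> total=1
Click 2 (3,4) count=3: revealed 1 new [(3,4)] -> total=2
Click 3 (2,5) count=1: revealed 1 new [(2,5)] -> total=3
Click 4 (4,5) count=0: revealed 10 new [(2,4) (2,6) (3,5) (3,6) (4,4) (4,5) (4,6) (5,4) (5,5) (5,6)] -> total=13

Answer: 13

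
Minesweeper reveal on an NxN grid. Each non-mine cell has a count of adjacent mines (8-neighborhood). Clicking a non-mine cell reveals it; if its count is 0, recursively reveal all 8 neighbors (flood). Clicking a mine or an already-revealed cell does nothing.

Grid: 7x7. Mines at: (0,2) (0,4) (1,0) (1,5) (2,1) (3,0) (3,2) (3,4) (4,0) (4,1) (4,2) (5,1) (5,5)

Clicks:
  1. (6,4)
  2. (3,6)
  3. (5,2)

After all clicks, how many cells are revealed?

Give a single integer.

Click 1 (6,4) count=1: revealed 1 new [(6,4)] -> total=1
Click 2 (3,6) count=0: revealed 6 new [(2,5) (2,6) (3,5) (3,6) (4,5) (4,6)] -> total=7
Click 3 (5,2) count=3: revealed 1 new [(5,2)] -> total=8

Answer: 8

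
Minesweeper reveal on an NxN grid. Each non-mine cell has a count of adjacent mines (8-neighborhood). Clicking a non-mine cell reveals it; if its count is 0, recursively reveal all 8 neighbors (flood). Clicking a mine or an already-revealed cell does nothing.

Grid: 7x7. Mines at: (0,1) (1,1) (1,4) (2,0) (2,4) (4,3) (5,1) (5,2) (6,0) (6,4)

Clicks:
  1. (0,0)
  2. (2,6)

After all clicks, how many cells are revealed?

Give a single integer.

Click 1 (0,0) count=2: revealed 1 new [(0,0)] -> total=1
Click 2 (2,6) count=0: revealed 17 new [(0,5) (0,6) (1,5) (1,6) (2,5) (2,6) (3,4) (3,5) (3,6) (4,4) (4,5) (4,6) (5,4) (5,5) (5,6) (6,5) (6,6)] -> total=18

Answer: 18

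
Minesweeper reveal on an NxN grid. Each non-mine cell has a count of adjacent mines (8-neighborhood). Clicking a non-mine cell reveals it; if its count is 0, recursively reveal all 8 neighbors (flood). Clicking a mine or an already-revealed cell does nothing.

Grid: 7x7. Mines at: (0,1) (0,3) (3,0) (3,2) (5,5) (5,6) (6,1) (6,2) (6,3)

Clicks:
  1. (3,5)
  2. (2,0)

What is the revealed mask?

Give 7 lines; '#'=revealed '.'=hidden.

Click 1 (3,5) count=0: revealed 19 new [(0,4) (0,5) (0,6) (1,3) (1,4) (1,5) (1,6) (2,3) (2,4) (2,5) (2,6) (3,3) (3,4) (3,5) (3,6) (4,3) (4,4) (4,5) (4,6)] -> total=19
Click 2 (2,0) count=1: revealed 1 new [(2,0)] -> total=20

Answer: ....###
...####
#..####
...####
...####
.......
.......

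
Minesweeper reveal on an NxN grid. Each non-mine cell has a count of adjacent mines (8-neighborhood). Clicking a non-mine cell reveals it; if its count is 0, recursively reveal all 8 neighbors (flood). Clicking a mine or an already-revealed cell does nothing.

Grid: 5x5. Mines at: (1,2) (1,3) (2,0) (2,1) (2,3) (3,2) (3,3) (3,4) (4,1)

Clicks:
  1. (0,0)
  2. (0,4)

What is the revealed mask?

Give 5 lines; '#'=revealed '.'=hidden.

Answer: ##..#
##...
.....
.....
.....

Derivation:
Click 1 (0,0) count=0: revealed 4 new [(0,0) (0,1) (1,0) (1,1)] -> total=4
Click 2 (0,4) count=1: revealed 1 new [(0,4)] -> total=5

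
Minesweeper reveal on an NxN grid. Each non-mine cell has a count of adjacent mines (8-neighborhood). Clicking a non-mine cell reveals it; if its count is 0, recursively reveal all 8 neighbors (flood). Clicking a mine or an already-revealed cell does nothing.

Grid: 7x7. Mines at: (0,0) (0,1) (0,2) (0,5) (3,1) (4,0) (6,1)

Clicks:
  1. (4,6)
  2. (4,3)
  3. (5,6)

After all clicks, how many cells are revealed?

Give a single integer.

Click 1 (4,6) count=0: revealed 30 new [(1,2) (1,3) (1,4) (1,5) (1,6) (2,2) (2,3) (2,4) (2,5) (2,6) (3,2) (3,3) (3,4) (3,5) (3,6) (4,2) (4,3) (4,4) (4,5) (4,6) (5,2) (5,3) (5,4) (5,5) (5,6) (6,2) (6,3) (6,4) (6,5) (6,6)] -> total=30
Click 2 (4,3) count=0: revealed 0 new [(none)] -> total=30
Click 3 (5,6) count=0: revealed 0 new [(none)] -> total=30

Answer: 30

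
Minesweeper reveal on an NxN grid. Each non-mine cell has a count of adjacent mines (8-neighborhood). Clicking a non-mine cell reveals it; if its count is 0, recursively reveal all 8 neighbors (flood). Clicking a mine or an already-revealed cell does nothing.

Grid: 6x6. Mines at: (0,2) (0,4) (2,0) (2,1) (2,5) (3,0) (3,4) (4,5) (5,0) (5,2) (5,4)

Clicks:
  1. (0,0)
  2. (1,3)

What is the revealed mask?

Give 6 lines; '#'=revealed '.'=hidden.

Answer: ##....
##.#..
......
......
......
......

Derivation:
Click 1 (0,0) count=0: revealed 4 new [(0,0) (0,1) (1,0) (1,1)] -> total=4
Click 2 (1,3) count=2: revealed 1 new [(1,3)] -> total=5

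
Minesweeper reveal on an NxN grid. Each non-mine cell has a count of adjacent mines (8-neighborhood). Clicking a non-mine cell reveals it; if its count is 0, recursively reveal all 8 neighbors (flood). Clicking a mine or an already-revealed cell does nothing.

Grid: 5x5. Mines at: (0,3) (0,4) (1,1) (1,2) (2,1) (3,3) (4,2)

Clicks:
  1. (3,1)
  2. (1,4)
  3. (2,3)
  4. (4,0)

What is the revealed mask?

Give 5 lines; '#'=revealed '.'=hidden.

Click 1 (3,1) count=2: revealed 1 new [(3,1)] -> total=1
Click 2 (1,4) count=2: revealed 1 new [(1,4)] -> total=2
Click 3 (2,3) count=2: revealed 1 new [(2,3)] -> total=3
Click 4 (4,0) count=0: revealed 3 new [(3,0) (4,0) (4,1)] -> total=6

Answer: .....
....#
...#.
##...
##...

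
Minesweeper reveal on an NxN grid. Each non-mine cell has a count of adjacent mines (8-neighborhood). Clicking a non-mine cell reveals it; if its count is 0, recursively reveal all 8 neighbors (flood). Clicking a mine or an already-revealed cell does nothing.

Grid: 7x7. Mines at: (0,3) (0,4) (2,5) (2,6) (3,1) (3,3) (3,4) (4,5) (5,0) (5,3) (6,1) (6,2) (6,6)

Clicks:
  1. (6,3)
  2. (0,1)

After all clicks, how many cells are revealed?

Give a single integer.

Answer: 10

Derivation:
Click 1 (6,3) count=2: revealed 1 new [(6,3)] -> total=1
Click 2 (0,1) count=0: revealed 9 new [(0,0) (0,1) (0,2) (1,0) (1,1) (1,2) (2,0) (2,1) (2,2)] -> total=10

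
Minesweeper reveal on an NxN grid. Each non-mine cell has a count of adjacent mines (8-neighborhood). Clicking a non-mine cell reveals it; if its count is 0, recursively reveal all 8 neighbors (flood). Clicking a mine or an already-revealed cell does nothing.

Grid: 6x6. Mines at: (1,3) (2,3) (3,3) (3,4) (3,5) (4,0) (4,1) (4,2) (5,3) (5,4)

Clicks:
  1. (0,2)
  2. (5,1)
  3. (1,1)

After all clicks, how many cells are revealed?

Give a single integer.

Click 1 (0,2) count=1: revealed 1 new [(0,2)] -> total=1
Click 2 (5,1) count=3: revealed 1 new [(5,1)] -> total=2
Click 3 (1,1) count=0: revealed 11 new [(0,0) (0,1) (1,0) (1,1) (1,2) (2,0) (2,1) (2,2) (3,0) (3,1) (3,2)] -> total=13

Answer: 13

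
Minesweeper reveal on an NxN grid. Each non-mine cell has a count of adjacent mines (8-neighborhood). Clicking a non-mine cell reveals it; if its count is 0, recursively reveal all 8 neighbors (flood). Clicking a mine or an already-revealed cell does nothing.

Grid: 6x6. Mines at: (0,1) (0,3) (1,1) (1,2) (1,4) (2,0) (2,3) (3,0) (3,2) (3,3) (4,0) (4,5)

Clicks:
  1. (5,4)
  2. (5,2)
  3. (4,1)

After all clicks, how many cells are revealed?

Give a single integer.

Answer: 8

Derivation:
Click 1 (5,4) count=1: revealed 1 new [(5,4)] -> total=1
Click 2 (5,2) count=0: revealed 7 new [(4,1) (4,2) (4,3) (4,4) (5,1) (5,2) (5,3)] -> total=8
Click 3 (4,1) count=3: revealed 0 new [(none)] -> total=8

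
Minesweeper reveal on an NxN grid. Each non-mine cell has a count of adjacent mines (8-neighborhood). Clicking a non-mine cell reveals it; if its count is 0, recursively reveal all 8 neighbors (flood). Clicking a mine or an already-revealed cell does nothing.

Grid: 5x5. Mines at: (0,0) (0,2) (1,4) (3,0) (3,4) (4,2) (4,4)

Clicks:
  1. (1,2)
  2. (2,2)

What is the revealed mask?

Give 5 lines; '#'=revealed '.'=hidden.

Click 1 (1,2) count=1: revealed 1 new [(1,2)] -> total=1
Click 2 (2,2) count=0: revealed 8 new [(1,1) (1,3) (2,1) (2,2) (2,3) (3,1) (3,2) (3,3)] -> total=9

Answer: .....
.###.
.###.
.###.
.....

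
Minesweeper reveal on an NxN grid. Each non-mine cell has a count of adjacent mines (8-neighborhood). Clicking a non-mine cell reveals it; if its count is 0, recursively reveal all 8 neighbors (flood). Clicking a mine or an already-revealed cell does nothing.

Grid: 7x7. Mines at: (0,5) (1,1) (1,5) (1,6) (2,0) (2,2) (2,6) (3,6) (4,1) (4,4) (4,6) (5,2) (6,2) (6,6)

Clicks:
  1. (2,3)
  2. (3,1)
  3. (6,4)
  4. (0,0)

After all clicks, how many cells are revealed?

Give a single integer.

Click 1 (2,3) count=1: revealed 1 new [(2,3)] -> total=1
Click 2 (3,1) count=3: revealed 1 new [(3,1)] -> total=2
Click 3 (6,4) count=0: revealed 6 new [(5,3) (5,4) (5,5) (6,3) (6,4) (6,5)] -> total=8
Click 4 (0,0) count=1: revealed 1 new [(0,0)] -> total=9

Answer: 9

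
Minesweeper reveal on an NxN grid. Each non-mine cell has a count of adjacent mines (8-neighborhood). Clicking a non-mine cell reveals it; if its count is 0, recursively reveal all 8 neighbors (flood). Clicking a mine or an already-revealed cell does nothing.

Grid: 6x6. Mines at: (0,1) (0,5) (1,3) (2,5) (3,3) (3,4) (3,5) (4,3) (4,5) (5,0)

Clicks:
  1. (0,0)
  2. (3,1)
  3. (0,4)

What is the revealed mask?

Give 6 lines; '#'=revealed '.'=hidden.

Click 1 (0,0) count=1: revealed 1 new [(0,0)] -> total=1
Click 2 (3,1) count=0: revealed 12 new [(1,0) (1,1) (1,2) (2,0) (2,1) (2,2) (3,0) (3,1) (3,2) (4,0) (4,1) (4,2)] -> total=13
Click 3 (0,4) count=2: revealed 1 new [(0,4)] -> total=14

Answer: #...#.
###...
###...
###...
###...
......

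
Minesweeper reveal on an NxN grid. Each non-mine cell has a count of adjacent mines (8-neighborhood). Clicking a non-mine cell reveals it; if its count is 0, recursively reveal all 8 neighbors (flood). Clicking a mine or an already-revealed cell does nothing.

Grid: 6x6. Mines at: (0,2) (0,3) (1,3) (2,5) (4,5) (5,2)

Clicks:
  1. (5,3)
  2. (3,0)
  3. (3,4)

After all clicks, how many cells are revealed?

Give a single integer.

Click 1 (5,3) count=1: revealed 1 new [(5,3)] -> total=1
Click 2 (3,0) count=0: revealed 22 new [(0,0) (0,1) (1,0) (1,1) (1,2) (2,0) (2,1) (2,2) (2,3) (2,4) (3,0) (3,1) (3,2) (3,3) (3,4) (4,0) (4,1) (4,2) (4,3) (4,4) (5,0) (5,1)] -> total=23
Click 3 (3,4) count=2: revealed 0 new [(none)] -> total=23

Answer: 23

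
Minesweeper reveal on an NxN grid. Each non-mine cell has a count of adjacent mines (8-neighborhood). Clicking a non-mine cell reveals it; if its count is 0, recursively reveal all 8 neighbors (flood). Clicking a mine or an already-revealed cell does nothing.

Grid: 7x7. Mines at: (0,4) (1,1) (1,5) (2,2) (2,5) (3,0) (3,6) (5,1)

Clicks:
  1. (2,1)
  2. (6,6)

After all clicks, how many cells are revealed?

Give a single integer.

Answer: 20

Derivation:
Click 1 (2,1) count=3: revealed 1 new [(2,1)] -> total=1
Click 2 (6,6) count=0: revealed 19 new [(3,2) (3,3) (3,4) (3,5) (4,2) (4,3) (4,4) (4,5) (4,6) (5,2) (5,3) (5,4) (5,5) (5,6) (6,2) (6,3) (6,4) (6,5) (6,6)] -> total=20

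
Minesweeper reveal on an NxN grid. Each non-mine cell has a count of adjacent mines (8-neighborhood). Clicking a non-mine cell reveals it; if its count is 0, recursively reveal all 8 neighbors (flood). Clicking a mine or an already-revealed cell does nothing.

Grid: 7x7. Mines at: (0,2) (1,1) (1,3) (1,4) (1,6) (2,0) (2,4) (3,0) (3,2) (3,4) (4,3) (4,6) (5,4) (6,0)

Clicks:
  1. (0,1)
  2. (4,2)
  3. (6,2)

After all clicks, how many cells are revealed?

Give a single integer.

Click 1 (0,1) count=2: revealed 1 new [(0,1)] -> total=1
Click 2 (4,2) count=2: revealed 1 new [(4,2)] -> total=2
Click 3 (6,2) count=0: revealed 6 new [(5,1) (5,2) (5,3) (6,1) (6,2) (6,3)] -> total=8

Answer: 8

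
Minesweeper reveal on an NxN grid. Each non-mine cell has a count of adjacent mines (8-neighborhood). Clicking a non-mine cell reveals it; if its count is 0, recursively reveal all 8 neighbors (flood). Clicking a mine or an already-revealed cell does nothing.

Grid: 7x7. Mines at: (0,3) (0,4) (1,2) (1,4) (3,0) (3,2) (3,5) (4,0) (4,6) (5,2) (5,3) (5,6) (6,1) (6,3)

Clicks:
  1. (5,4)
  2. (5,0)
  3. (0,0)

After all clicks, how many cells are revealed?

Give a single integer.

Answer: 8

Derivation:
Click 1 (5,4) count=2: revealed 1 new [(5,4)] -> total=1
Click 2 (5,0) count=2: revealed 1 new [(5,0)] -> total=2
Click 3 (0,0) count=0: revealed 6 new [(0,0) (0,1) (1,0) (1,1) (2,0) (2,1)] -> total=8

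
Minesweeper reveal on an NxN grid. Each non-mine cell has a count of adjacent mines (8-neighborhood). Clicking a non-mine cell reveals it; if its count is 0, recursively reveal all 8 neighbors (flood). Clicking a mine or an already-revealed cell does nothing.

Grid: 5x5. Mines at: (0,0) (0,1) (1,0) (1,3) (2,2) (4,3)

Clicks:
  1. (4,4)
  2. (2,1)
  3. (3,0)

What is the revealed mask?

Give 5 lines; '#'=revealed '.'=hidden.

Click 1 (4,4) count=1: revealed 1 new [(4,4)] -> total=1
Click 2 (2,1) count=2: revealed 1 new [(2,1)] -> total=2
Click 3 (3,0) count=0: revealed 7 new [(2,0) (3,0) (3,1) (3,2) (4,0) (4,1) (4,2)] -> total=9

Answer: .....
.....
##...
###..
###.#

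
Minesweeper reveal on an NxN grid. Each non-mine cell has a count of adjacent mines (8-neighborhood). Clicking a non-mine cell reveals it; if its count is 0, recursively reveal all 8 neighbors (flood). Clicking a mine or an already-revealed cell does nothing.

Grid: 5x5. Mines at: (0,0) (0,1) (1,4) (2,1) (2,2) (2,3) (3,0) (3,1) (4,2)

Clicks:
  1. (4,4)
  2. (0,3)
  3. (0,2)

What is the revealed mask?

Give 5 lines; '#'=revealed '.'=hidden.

Click 1 (4,4) count=0: revealed 4 new [(3,3) (3,4) (4,3) (4,4)] -> total=4
Click 2 (0,3) count=1: revealed 1 new [(0,3)] -> total=5
Click 3 (0,2) count=1: revealed 1 new [(0,2)] -> total=6

Answer: ..##.
.....
.....
...##
...##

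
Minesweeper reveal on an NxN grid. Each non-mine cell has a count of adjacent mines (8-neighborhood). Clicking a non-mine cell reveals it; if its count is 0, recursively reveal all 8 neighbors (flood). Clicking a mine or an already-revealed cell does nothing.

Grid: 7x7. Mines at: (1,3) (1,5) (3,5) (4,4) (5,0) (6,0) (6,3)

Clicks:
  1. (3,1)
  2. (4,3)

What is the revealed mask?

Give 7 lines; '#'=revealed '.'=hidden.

Click 1 (3,1) count=0: revealed 21 new [(0,0) (0,1) (0,2) (1,0) (1,1) (1,2) (2,0) (2,1) (2,2) (2,3) (3,0) (3,1) (3,2) (3,3) (4,0) (4,1) (4,2) (4,3) (5,1) (5,2) (5,3)] -> total=21
Click 2 (4,3) count=1: revealed 0 new [(none)] -> total=21

Answer: ###....
###....
####...
####...
####...
.###...
.......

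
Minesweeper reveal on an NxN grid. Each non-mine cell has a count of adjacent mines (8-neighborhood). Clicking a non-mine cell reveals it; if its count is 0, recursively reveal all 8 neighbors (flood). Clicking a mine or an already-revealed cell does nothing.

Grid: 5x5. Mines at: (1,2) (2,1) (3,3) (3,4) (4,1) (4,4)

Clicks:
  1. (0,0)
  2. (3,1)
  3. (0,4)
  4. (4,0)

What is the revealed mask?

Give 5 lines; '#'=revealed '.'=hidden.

Click 1 (0,0) count=0: revealed 4 new [(0,0) (0,1) (1,0) (1,1)] -> total=4
Click 2 (3,1) count=2: revealed 1 new [(3,1)] -> total=5
Click 3 (0,4) count=0: revealed 6 new [(0,3) (0,4) (1,3) (1,4) (2,3) (2,4)] -> total=11
Click 4 (4,0) count=1: revealed 1 new [(4,0)] -> total=12

Answer: ##.##
##.##
...##
.#...
#....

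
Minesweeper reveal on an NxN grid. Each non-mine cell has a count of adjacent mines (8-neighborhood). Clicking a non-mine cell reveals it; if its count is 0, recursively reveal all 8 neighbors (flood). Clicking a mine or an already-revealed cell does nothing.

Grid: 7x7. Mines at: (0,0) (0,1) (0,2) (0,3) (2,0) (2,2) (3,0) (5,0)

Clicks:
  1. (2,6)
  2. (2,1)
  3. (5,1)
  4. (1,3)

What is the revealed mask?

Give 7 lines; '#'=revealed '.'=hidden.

Click 1 (2,6) count=0: revealed 35 new [(0,4) (0,5) (0,6) (1,3) (1,4) (1,5) (1,6) (2,3) (2,4) (2,5) (2,6) (3,1) (3,2) (3,3) (3,4) (3,5) (3,6) (4,1) (4,2) (4,3) (4,4) (4,5) (4,6) (5,1) (5,2) (5,3) (5,4) (5,5) (5,6) (6,1) (6,2) (6,3) (6,4) (6,5) (6,6)] -> total=35
Click 2 (2,1) count=3: revealed 1 new [(2,1)] -> total=36
Click 3 (5,1) count=1: revealed 0 new [(none)] -> total=36
Click 4 (1,3) count=3: revealed 0 new [(none)] -> total=36

Answer: ....###
...####
.#.####
.######
.######
.######
.######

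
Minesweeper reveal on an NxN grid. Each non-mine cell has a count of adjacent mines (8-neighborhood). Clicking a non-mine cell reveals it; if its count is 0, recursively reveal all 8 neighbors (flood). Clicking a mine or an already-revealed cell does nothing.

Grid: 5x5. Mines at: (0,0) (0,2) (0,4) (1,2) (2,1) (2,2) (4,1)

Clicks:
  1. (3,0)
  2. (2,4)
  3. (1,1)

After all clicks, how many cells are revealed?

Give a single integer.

Answer: 12

Derivation:
Click 1 (3,0) count=2: revealed 1 new [(3,0)] -> total=1
Click 2 (2,4) count=0: revealed 10 new [(1,3) (1,4) (2,3) (2,4) (3,2) (3,3) (3,4) (4,2) (4,3) (4,4)] -> total=11
Click 3 (1,1) count=5: revealed 1 new [(1,1)] -> total=12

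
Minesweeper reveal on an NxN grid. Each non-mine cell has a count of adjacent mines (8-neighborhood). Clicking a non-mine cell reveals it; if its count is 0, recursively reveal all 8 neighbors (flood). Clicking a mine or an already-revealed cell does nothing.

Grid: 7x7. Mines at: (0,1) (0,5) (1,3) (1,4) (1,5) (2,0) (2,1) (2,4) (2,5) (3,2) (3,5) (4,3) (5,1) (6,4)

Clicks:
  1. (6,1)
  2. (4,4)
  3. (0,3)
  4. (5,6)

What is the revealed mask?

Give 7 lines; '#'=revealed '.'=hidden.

Answer: ...#...
.......
.......
.......
....###
.....##
.#...##

Derivation:
Click 1 (6,1) count=1: revealed 1 new [(6,1)] -> total=1
Click 2 (4,4) count=2: revealed 1 new [(4,4)] -> total=2
Click 3 (0,3) count=2: revealed 1 new [(0,3)] -> total=3
Click 4 (5,6) count=0: revealed 6 new [(4,5) (4,6) (5,5) (5,6) (6,5) (6,6)] -> total=9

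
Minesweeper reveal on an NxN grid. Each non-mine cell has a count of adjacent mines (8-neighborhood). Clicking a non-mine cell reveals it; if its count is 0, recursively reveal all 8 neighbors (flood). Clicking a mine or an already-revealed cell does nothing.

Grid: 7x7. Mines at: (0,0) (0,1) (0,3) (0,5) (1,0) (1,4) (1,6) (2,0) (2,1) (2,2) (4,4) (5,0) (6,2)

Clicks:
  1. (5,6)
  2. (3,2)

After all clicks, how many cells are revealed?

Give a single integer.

Answer: 15

Derivation:
Click 1 (5,6) count=0: revealed 14 new [(2,5) (2,6) (3,5) (3,6) (4,5) (4,6) (5,3) (5,4) (5,5) (5,6) (6,3) (6,4) (6,5) (6,6)] -> total=14
Click 2 (3,2) count=2: revealed 1 new [(3,2)] -> total=15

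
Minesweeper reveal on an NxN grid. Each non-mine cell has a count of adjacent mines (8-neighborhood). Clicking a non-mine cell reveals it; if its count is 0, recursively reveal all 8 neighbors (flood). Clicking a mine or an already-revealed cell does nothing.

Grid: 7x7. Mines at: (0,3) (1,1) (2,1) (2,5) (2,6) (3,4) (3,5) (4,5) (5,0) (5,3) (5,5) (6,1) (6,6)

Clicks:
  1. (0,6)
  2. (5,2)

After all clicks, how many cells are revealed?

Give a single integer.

Answer: 7

Derivation:
Click 1 (0,6) count=0: revealed 6 new [(0,4) (0,5) (0,6) (1,4) (1,5) (1,6)] -> total=6
Click 2 (5,2) count=2: revealed 1 new [(5,2)] -> total=7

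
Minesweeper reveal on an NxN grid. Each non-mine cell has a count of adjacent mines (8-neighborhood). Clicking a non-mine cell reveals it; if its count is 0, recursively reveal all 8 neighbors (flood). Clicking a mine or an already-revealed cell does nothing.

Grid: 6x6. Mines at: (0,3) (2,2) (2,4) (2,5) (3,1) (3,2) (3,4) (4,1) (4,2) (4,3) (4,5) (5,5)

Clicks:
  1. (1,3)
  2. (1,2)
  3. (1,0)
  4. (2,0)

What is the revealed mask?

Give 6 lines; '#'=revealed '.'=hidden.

Click 1 (1,3) count=3: revealed 1 new [(1,3)] -> total=1
Click 2 (1,2) count=2: revealed 1 new [(1,2)] -> total=2
Click 3 (1,0) count=0: revealed 7 new [(0,0) (0,1) (0,2) (1,0) (1,1) (2,0) (2,1)] -> total=9
Click 4 (2,0) count=1: revealed 0 new [(none)] -> total=9

Answer: ###...
####..
##....
......
......
......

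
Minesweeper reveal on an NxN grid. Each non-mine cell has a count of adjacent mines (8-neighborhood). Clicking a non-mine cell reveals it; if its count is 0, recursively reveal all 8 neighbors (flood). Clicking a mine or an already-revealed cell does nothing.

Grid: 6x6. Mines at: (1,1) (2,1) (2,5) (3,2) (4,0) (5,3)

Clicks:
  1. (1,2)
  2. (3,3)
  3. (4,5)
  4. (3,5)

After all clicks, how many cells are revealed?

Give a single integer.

Click 1 (1,2) count=2: revealed 1 new [(1,2)] -> total=1
Click 2 (3,3) count=1: revealed 1 new [(3,3)] -> total=2
Click 3 (4,5) count=0: revealed 6 new [(3,4) (3,5) (4,4) (4,5) (5,4) (5,5)] -> total=8
Click 4 (3,5) count=1: revealed 0 new [(none)] -> total=8

Answer: 8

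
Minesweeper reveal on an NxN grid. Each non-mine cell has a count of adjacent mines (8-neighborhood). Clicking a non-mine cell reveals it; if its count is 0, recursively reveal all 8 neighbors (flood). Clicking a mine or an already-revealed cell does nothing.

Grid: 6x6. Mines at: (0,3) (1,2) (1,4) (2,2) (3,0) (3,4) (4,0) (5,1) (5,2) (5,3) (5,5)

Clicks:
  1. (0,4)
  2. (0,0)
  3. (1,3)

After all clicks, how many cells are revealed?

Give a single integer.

Click 1 (0,4) count=2: revealed 1 new [(0,4)] -> total=1
Click 2 (0,0) count=0: revealed 6 new [(0,0) (0,1) (1,0) (1,1) (2,0) (2,1)] -> total=7
Click 3 (1,3) count=4: revealed 1 new [(1,3)] -> total=8

Answer: 8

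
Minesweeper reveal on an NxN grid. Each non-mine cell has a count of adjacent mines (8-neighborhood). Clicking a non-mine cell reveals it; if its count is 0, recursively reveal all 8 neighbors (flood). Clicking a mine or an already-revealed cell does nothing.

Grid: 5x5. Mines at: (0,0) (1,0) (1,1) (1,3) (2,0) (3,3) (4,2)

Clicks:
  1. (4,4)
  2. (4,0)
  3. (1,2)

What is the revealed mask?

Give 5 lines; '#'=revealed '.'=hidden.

Answer: .....
..#..
.....
##...
##..#

Derivation:
Click 1 (4,4) count=1: revealed 1 new [(4,4)] -> total=1
Click 2 (4,0) count=0: revealed 4 new [(3,0) (3,1) (4,0) (4,1)] -> total=5
Click 3 (1,2) count=2: revealed 1 new [(1,2)] -> total=6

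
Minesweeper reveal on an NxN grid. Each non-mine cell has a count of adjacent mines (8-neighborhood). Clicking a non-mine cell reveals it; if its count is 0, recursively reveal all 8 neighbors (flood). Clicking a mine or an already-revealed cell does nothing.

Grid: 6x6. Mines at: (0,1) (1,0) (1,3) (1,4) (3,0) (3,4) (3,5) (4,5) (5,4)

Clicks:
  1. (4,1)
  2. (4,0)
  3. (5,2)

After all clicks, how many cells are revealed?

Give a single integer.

Answer: 14

Derivation:
Click 1 (4,1) count=1: revealed 1 new [(4,1)] -> total=1
Click 2 (4,0) count=1: revealed 1 new [(4,0)] -> total=2
Click 3 (5,2) count=0: revealed 12 new [(2,1) (2,2) (2,3) (3,1) (3,2) (3,3) (4,2) (4,3) (5,0) (5,1) (5,2) (5,3)] -> total=14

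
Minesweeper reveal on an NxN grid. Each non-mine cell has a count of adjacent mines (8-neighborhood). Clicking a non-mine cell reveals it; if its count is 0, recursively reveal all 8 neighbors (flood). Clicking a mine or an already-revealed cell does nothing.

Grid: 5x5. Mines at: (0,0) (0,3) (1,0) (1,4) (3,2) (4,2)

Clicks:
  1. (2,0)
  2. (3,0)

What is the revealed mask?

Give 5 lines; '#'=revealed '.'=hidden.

Click 1 (2,0) count=1: revealed 1 new [(2,0)] -> total=1
Click 2 (3,0) count=0: revealed 5 new [(2,1) (3,0) (3,1) (4,0) (4,1)] -> total=6

Answer: .....
.....
##...
##...
##...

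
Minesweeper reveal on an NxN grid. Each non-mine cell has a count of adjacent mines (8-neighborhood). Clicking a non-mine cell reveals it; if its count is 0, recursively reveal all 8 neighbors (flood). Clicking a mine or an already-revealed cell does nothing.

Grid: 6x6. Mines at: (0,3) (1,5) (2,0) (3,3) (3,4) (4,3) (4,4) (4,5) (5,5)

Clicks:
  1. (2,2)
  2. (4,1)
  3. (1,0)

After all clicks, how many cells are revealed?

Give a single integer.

Answer: 11

Derivation:
Click 1 (2,2) count=1: revealed 1 new [(2,2)] -> total=1
Click 2 (4,1) count=0: revealed 9 new [(3,0) (3,1) (3,2) (4,0) (4,1) (4,2) (5,0) (5,1) (5,2)] -> total=10
Click 3 (1,0) count=1: revealed 1 new [(1,0)] -> total=11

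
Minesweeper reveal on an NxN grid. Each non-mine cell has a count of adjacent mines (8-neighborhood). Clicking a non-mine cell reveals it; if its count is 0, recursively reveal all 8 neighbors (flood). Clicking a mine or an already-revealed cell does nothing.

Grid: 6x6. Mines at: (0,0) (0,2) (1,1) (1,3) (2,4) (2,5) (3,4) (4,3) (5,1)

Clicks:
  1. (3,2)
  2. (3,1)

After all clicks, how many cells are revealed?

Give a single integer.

Answer: 9

Derivation:
Click 1 (3,2) count=1: revealed 1 new [(3,2)] -> total=1
Click 2 (3,1) count=0: revealed 8 new [(2,0) (2,1) (2,2) (3,0) (3,1) (4,0) (4,1) (4,2)] -> total=9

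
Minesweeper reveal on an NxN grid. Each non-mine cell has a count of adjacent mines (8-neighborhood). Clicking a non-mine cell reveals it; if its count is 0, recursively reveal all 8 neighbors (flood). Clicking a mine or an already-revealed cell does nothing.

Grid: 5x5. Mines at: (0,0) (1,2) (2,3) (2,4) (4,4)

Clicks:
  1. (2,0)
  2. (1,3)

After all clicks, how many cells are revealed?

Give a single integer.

Answer: 14

Derivation:
Click 1 (2,0) count=0: revealed 13 new [(1,0) (1,1) (2,0) (2,1) (2,2) (3,0) (3,1) (3,2) (3,3) (4,0) (4,1) (4,2) (4,3)] -> total=13
Click 2 (1,3) count=3: revealed 1 new [(1,3)] -> total=14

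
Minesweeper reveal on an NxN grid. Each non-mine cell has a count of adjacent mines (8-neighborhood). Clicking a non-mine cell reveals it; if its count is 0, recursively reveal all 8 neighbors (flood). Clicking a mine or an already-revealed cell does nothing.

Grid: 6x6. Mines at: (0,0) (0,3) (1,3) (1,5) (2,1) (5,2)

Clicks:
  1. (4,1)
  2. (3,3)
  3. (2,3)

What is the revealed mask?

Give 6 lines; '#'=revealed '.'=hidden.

Click 1 (4,1) count=1: revealed 1 new [(4,1)] -> total=1
Click 2 (3,3) count=0: revealed 15 new [(2,2) (2,3) (2,4) (2,5) (3,2) (3,3) (3,4) (3,5) (4,2) (4,3) (4,4) (4,5) (5,3) (5,4) (5,5)] -> total=16
Click 3 (2,3) count=1: revealed 0 new [(none)] -> total=16

Answer: ......
......
..####
..####
.#####
...###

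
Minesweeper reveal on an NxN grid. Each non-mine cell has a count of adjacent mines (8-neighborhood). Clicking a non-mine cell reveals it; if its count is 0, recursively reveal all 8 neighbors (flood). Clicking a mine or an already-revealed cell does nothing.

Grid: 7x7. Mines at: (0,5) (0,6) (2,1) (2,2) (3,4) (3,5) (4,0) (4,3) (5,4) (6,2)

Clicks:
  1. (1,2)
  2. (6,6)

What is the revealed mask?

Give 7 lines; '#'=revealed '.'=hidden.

Click 1 (1,2) count=2: revealed 1 new [(1,2)] -> total=1
Click 2 (6,6) count=0: revealed 6 new [(4,5) (4,6) (5,5) (5,6) (6,5) (6,6)] -> total=7

Answer: .......
..#....
.......
.......
.....##
.....##
.....##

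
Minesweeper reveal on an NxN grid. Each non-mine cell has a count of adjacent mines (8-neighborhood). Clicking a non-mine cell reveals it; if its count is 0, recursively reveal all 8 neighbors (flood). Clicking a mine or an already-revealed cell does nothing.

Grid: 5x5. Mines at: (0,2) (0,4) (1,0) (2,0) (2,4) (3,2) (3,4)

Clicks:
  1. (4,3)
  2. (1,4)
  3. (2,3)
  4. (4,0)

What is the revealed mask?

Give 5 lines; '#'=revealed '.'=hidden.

Answer: .....
....#
...#.
##...
##.#.

Derivation:
Click 1 (4,3) count=2: revealed 1 new [(4,3)] -> total=1
Click 2 (1,4) count=2: revealed 1 new [(1,4)] -> total=2
Click 3 (2,3) count=3: revealed 1 new [(2,3)] -> total=3
Click 4 (4,0) count=0: revealed 4 new [(3,0) (3,1) (4,0) (4,1)] -> total=7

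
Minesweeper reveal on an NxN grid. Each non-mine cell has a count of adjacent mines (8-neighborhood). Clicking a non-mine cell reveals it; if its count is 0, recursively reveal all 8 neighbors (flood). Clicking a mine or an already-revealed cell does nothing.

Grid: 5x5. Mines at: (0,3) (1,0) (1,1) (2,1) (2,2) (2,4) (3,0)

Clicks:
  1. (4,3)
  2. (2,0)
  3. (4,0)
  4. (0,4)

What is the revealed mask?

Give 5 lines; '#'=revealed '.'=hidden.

Click 1 (4,3) count=0: revealed 8 new [(3,1) (3,2) (3,3) (3,4) (4,1) (4,2) (4,3) (4,4)] -> total=8
Click 2 (2,0) count=4: revealed 1 new [(2,0)] -> total=9
Click 3 (4,0) count=1: revealed 1 new [(4,0)] -> total=10
Click 4 (0,4) count=1: revealed 1 new [(0,4)] -> total=11

Answer: ....#
.....
#....
.####
#####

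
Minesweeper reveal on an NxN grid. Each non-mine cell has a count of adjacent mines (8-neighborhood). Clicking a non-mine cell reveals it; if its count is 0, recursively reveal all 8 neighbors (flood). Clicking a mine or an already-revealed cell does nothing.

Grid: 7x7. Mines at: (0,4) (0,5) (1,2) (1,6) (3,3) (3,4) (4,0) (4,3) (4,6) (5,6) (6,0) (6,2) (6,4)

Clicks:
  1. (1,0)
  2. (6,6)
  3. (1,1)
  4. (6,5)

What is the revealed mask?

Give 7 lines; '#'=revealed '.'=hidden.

Answer: ##.....
##.....
##.....
##.....
.......
.......
.....##

Derivation:
Click 1 (1,0) count=0: revealed 8 new [(0,0) (0,1) (1,0) (1,1) (2,0) (2,1) (3,0) (3,1)] -> total=8
Click 2 (6,6) count=1: revealed 1 new [(6,6)] -> total=9
Click 3 (1,1) count=1: revealed 0 new [(none)] -> total=9
Click 4 (6,5) count=2: revealed 1 new [(6,5)] -> total=10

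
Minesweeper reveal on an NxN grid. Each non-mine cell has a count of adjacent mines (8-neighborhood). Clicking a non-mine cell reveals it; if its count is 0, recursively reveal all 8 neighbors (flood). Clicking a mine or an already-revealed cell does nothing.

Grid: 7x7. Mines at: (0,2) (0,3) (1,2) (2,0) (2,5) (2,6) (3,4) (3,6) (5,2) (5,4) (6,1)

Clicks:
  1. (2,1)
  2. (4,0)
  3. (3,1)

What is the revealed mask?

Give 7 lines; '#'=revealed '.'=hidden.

Answer: .......
.......
.#.....
##.....
##.....
##.....
.......

Derivation:
Click 1 (2,1) count=2: revealed 1 new [(2,1)] -> total=1
Click 2 (4,0) count=0: revealed 6 new [(3,0) (3,1) (4,0) (4,1) (5,0) (5,1)] -> total=7
Click 3 (3,1) count=1: revealed 0 new [(none)] -> total=7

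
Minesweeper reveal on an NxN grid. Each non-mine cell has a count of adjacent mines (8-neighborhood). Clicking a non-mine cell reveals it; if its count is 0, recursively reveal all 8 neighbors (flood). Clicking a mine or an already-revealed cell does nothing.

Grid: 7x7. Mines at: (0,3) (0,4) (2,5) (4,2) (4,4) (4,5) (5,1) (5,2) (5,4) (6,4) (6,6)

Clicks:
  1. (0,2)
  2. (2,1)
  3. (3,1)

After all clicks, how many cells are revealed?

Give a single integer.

Answer: 20

Derivation:
Click 1 (0,2) count=1: revealed 1 new [(0,2)] -> total=1
Click 2 (2,1) count=0: revealed 19 new [(0,0) (0,1) (1,0) (1,1) (1,2) (1,3) (1,4) (2,0) (2,1) (2,2) (2,3) (2,4) (3,0) (3,1) (3,2) (3,3) (3,4) (4,0) (4,1)] -> total=20
Click 3 (3,1) count=1: revealed 0 new [(none)] -> total=20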